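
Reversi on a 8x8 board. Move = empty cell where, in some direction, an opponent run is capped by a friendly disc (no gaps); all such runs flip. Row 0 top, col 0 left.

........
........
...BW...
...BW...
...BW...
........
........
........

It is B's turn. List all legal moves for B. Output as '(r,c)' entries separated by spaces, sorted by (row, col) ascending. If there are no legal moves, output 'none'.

(1,3): no bracket -> illegal
(1,4): no bracket -> illegal
(1,5): flips 1 -> legal
(2,5): flips 2 -> legal
(3,5): flips 1 -> legal
(4,5): flips 2 -> legal
(5,3): no bracket -> illegal
(5,4): no bracket -> illegal
(5,5): flips 1 -> legal

Answer: (1,5) (2,5) (3,5) (4,5) (5,5)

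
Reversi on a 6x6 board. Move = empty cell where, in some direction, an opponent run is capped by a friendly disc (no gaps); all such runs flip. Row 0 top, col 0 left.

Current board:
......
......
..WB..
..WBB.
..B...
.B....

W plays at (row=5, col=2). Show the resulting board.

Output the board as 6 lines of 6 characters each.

Answer: ......
......
..WB..
..WBB.
..W...
.BW...

Derivation:
Place W at (5,2); scan 8 dirs for brackets.
Dir NW: first cell '.' (not opp) -> no flip
Dir N: opp run (4,2) capped by W -> flip
Dir NE: first cell '.' (not opp) -> no flip
Dir W: opp run (5,1), next='.' -> no flip
Dir E: first cell '.' (not opp) -> no flip
Dir SW: edge -> no flip
Dir S: edge -> no flip
Dir SE: edge -> no flip
All flips: (4,2)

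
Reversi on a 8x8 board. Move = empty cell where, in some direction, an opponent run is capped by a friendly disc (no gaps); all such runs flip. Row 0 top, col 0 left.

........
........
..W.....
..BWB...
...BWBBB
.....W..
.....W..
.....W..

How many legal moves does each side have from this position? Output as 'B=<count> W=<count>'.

Answer: B=4 W=6

Derivation:
-- B to move --
(1,1): no bracket -> illegal
(1,2): flips 1 -> legal
(1,3): no bracket -> illegal
(2,1): no bracket -> illegal
(2,3): flips 1 -> legal
(2,4): no bracket -> illegal
(3,1): no bracket -> illegal
(3,5): no bracket -> illegal
(4,2): no bracket -> illegal
(5,3): no bracket -> illegal
(5,4): flips 1 -> legal
(5,6): no bracket -> illegal
(6,4): flips 1 -> legal
(6,6): no bracket -> illegal
(7,4): no bracket -> illegal
(7,6): no bracket -> illegal
B mobility = 4
-- W to move --
(2,1): no bracket -> illegal
(2,3): no bracket -> illegal
(2,4): flips 1 -> legal
(2,5): no bracket -> illegal
(3,1): flips 1 -> legal
(3,5): flips 2 -> legal
(3,6): no bracket -> illegal
(3,7): flips 1 -> legal
(4,1): no bracket -> illegal
(4,2): flips 2 -> legal
(5,2): no bracket -> illegal
(5,3): flips 1 -> legal
(5,4): no bracket -> illegal
(5,6): no bracket -> illegal
(5,7): no bracket -> illegal
W mobility = 6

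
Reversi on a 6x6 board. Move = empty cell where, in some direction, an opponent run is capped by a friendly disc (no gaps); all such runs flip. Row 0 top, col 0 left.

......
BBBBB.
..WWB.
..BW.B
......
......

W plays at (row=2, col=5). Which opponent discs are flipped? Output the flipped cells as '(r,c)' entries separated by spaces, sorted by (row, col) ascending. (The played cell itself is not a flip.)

Answer: (2,4)

Derivation:
Dir NW: opp run (1,4), next='.' -> no flip
Dir N: first cell '.' (not opp) -> no flip
Dir NE: edge -> no flip
Dir W: opp run (2,4) capped by W -> flip
Dir E: edge -> no flip
Dir SW: first cell '.' (not opp) -> no flip
Dir S: opp run (3,5), next='.' -> no flip
Dir SE: edge -> no flip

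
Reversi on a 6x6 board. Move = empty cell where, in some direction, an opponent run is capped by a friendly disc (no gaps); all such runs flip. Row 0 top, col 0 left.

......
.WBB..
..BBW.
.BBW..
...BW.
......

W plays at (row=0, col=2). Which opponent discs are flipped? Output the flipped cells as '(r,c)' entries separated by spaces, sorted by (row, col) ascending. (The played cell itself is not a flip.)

Answer: (1,3)

Derivation:
Dir NW: edge -> no flip
Dir N: edge -> no flip
Dir NE: edge -> no flip
Dir W: first cell '.' (not opp) -> no flip
Dir E: first cell '.' (not opp) -> no flip
Dir SW: first cell 'W' (not opp) -> no flip
Dir S: opp run (1,2) (2,2) (3,2), next='.' -> no flip
Dir SE: opp run (1,3) capped by W -> flip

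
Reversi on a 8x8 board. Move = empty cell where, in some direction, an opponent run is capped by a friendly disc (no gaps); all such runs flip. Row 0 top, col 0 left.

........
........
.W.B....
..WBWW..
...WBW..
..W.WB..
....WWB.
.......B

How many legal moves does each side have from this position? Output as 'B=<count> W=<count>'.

-- B to move --
(1,0): no bracket -> illegal
(1,1): no bracket -> illegal
(1,2): no bracket -> illegal
(2,0): no bracket -> illegal
(2,2): no bracket -> illegal
(2,4): flips 1 -> legal
(2,5): flips 2 -> legal
(2,6): flips 1 -> legal
(3,0): no bracket -> illegal
(3,1): flips 1 -> legal
(3,6): flips 2 -> legal
(4,1): flips 1 -> legal
(4,2): flips 1 -> legal
(4,6): flips 1 -> legal
(5,1): no bracket -> illegal
(5,3): flips 2 -> legal
(5,6): flips 2 -> legal
(6,1): no bracket -> illegal
(6,2): no bracket -> illegal
(6,3): flips 2 -> legal
(7,3): flips 1 -> legal
(7,4): flips 2 -> legal
(7,5): flips 1 -> legal
(7,6): no bracket -> illegal
B mobility = 14
-- W to move --
(1,2): flips 1 -> legal
(1,3): flips 2 -> legal
(1,4): flips 1 -> legal
(2,2): no bracket -> illegal
(2,4): no bracket -> illegal
(4,2): no bracket -> illegal
(4,6): flips 1 -> legal
(5,3): flips 1 -> legal
(5,6): flips 1 -> legal
(5,7): no bracket -> illegal
(6,7): flips 1 -> legal
(7,5): no bracket -> illegal
(7,6): no bracket -> illegal
W mobility = 7

Answer: B=14 W=7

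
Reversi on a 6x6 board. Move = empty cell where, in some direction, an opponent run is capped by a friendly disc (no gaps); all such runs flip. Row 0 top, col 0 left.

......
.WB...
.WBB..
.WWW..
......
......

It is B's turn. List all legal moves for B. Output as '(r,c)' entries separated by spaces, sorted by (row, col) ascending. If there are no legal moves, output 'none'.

Answer: (0,0) (1,0) (2,0) (3,0) (4,0) (4,1) (4,2) (4,3) (4,4)

Derivation:
(0,0): flips 1 -> legal
(0,1): no bracket -> illegal
(0,2): no bracket -> illegal
(1,0): flips 1 -> legal
(2,0): flips 1 -> legal
(2,4): no bracket -> illegal
(3,0): flips 1 -> legal
(3,4): no bracket -> illegal
(4,0): flips 1 -> legal
(4,1): flips 1 -> legal
(4,2): flips 1 -> legal
(4,3): flips 1 -> legal
(4,4): flips 1 -> legal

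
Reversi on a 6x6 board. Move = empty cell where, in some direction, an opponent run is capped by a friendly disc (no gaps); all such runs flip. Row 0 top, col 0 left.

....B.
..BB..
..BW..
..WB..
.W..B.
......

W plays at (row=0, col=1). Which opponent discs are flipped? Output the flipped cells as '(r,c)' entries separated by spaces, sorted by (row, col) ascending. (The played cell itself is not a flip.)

Dir NW: edge -> no flip
Dir N: edge -> no flip
Dir NE: edge -> no flip
Dir W: first cell '.' (not opp) -> no flip
Dir E: first cell '.' (not opp) -> no flip
Dir SW: first cell '.' (not opp) -> no flip
Dir S: first cell '.' (not opp) -> no flip
Dir SE: opp run (1,2) capped by W -> flip

Answer: (1,2)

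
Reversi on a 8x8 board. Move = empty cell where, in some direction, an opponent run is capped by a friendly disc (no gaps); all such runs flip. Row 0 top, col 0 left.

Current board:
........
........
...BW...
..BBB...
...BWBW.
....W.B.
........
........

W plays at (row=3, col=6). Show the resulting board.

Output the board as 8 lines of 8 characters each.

Answer: ........
........
...BW...
..BBB.W.
...BWWW.
....W.B.
........
........

Derivation:
Place W at (3,6); scan 8 dirs for brackets.
Dir NW: first cell '.' (not opp) -> no flip
Dir N: first cell '.' (not opp) -> no flip
Dir NE: first cell '.' (not opp) -> no flip
Dir W: first cell '.' (not opp) -> no flip
Dir E: first cell '.' (not opp) -> no flip
Dir SW: opp run (4,5) capped by W -> flip
Dir S: first cell 'W' (not opp) -> no flip
Dir SE: first cell '.' (not opp) -> no flip
All flips: (4,5)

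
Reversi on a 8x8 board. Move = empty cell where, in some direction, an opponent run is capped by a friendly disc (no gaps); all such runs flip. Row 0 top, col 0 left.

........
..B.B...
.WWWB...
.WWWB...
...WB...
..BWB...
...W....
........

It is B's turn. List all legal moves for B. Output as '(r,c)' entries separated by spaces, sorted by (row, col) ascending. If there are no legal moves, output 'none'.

Answer: (1,0) (1,1) (2,0) (3,0) (4,1) (4,2) (6,2) (7,2) (7,4)

Derivation:
(1,0): flips 3 -> legal
(1,1): flips 2 -> legal
(1,3): no bracket -> illegal
(2,0): flips 3 -> legal
(3,0): flips 4 -> legal
(4,0): no bracket -> illegal
(4,1): flips 2 -> legal
(4,2): flips 4 -> legal
(6,2): flips 1 -> legal
(6,4): no bracket -> illegal
(7,2): flips 1 -> legal
(7,3): no bracket -> illegal
(7,4): flips 1 -> legal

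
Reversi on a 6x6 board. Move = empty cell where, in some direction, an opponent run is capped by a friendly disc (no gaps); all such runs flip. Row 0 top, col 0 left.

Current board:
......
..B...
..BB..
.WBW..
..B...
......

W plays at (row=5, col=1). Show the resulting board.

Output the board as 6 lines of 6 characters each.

Place W at (5,1); scan 8 dirs for brackets.
Dir NW: first cell '.' (not opp) -> no flip
Dir N: first cell '.' (not opp) -> no flip
Dir NE: opp run (4,2) capped by W -> flip
Dir W: first cell '.' (not opp) -> no flip
Dir E: first cell '.' (not opp) -> no flip
Dir SW: edge -> no flip
Dir S: edge -> no flip
Dir SE: edge -> no flip
All flips: (4,2)

Answer: ......
..B...
..BB..
.WBW..
..W...
.W....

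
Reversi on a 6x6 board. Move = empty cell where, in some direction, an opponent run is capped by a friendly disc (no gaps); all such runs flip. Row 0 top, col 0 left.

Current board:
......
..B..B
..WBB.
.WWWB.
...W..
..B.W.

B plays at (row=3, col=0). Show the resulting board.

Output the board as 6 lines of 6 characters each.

Answer: ......
..B..B
..WBB.
BBBBB.
...W..
..B.W.

Derivation:
Place B at (3,0); scan 8 dirs for brackets.
Dir NW: edge -> no flip
Dir N: first cell '.' (not opp) -> no flip
Dir NE: first cell '.' (not opp) -> no flip
Dir W: edge -> no flip
Dir E: opp run (3,1) (3,2) (3,3) capped by B -> flip
Dir SW: edge -> no flip
Dir S: first cell '.' (not opp) -> no flip
Dir SE: first cell '.' (not opp) -> no flip
All flips: (3,1) (3,2) (3,3)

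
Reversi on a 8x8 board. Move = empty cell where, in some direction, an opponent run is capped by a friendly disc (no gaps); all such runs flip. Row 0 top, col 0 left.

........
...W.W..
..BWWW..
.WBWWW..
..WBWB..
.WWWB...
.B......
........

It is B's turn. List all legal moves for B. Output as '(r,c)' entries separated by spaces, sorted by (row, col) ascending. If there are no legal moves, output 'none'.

(0,2): no bracket -> illegal
(0,3): flips 3 -> legal
(0,4): flips 1 -> legal
(0,5): flips 3 -> legal
(0,6): no bracket -> illegal
(1,2): flips 2 -> legal
(1,4): flips 4 -> legal
(1,6): flips 2 -> legal
(2,0): no bracket -> illegal
(2,1): no bracket -> illegal
(2,6): flips 3 -> legal
(3,0): flips 1 -> legal
(3,6): flips 3 -> legal
(4,0): flips 1 -> legal
(4,1): flips 2 -> legal
(4,6): no bracket -> illegal
(5,0): flips 3 -> legal
(5,5): flips 2 -> legal
(6,0): no bracket -> illegal
(6,2): flips 2 -> legal
(6,3): flips 1 -> legal
(6,4): no bracket -> illegal

Answer: (0,3) (0,4) (0,5) (1,2) (1,4) (1,6) (2,6) (3,0) (3,6) (4,0) (4,1) (5,0) (5,5) (6,2) (6,3)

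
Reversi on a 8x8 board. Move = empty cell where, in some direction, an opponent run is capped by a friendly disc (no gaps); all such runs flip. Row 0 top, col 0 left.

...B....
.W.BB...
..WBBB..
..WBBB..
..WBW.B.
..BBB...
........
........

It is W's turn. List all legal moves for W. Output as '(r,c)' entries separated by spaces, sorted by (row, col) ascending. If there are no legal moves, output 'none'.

(0,2): no bracket -> illegal
(0,4): flips 4 -> legal
(0,5): flips 2 -> legal
(1,2): no bracket -> illegal
(1,5): flips 2 -> legal
(1,6): no bracket -> illegal
(2,6): flips 4 -> legal
(3,6): flips 3 -> legal
(3,7): no bracket -> illegal
(4,1): no bracket -> illegal
(4,5): no bracket -> illegal
(4,7): no bracket -> illegal
(5,1): no bracket -> illegal
(5,5): no bracket -> illegal
(5,6): no bracket -> illegal
(5,7): no bracket -> illegal
(6,1): no bracket -> illegal
(6,2): flips 2 -> legal
(6,3): no bracket -> illegal
(6,4): flips 2 -> legal
(6,5): flips 2 -> legal

Answer: (0,4) (0,5) (1,5) (2,6) (3,6) (6,2) (6,4) (6,5)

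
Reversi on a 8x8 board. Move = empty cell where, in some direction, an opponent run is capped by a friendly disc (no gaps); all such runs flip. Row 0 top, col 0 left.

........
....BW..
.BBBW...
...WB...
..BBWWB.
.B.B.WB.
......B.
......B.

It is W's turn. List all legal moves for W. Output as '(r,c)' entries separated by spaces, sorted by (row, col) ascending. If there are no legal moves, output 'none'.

(0,3): no bracket -> illegal
(0,4): flips 1 -> legal
(0,5): no bracket -> illegal
(1,0): no bracket -> illegal
(1,1): flips 1 -> legal
(1,2): flips 2 -> legal
(1,3): flips 2 -> legal
(2,0): flips 3 -> legal
(2,5): no bracket -> illegal
(3,0): no bracket -> illegal
(3,1): no bracket -> illegal
(3,2): no bracket -> illegal
(3,5): flips 1 -> legal
(3,6): no bracket -> illegal
(3,7): flips 1 -> legal
(4,0): no bracket -> illegal
(4,1): flips 2 -> legal
(4,7): flips 1 -> legal
(5,0): no bracket -> illegal
(5,2): no bracket -> illegal
(5,4): no bracket -> illegal
(5,7): flips 1 -> legal
(6,0): flips 2 -> legal
(6,1): no bracket -> illegal
(6,2): flips 1 -> legal
(6,3): flips 2 -> legal
(6,4): no bracket -> illegal
(6,5): no bracket -> illegal
(6,7): flips 1 -> legal
(7,5): no bracket -> illegal
(7,7): flips 1 -> legal

Answer: (0,4) (1,1) (1,2) (1,3) (2,0) (3,5) (3,7) (4,1) (4,7) (5,7) (6,0) (6,2) (6,3) (6,7) (7,7)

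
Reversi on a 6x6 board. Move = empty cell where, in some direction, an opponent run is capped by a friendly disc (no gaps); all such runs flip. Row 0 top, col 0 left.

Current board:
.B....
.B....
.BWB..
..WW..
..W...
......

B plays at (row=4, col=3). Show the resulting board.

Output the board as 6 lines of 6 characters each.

Answer: .B....
.B....
.BWB..
..BB..
..WB..
......

Derivation:
Place B at (4,3); scan 8 dirs for brackets.
Dir NW: opp run (3,2) capped by B -> flip
Dir N: opp run (3,3) capped by B -> flip
Dir NE: first cell '.' (not opp) -> no flip
Dir W: opp run (4,2), next='.' -> no flip
Dir E: first cell '.' (not opp) -> no flip
Dir SW: first cell '.' (not opp) -> no flip
Dir S: first cell '.' (not opp) -> no flip
Dir SE: first cell '.' (not opp) -> no flip
All flips: (3,2) (3,3)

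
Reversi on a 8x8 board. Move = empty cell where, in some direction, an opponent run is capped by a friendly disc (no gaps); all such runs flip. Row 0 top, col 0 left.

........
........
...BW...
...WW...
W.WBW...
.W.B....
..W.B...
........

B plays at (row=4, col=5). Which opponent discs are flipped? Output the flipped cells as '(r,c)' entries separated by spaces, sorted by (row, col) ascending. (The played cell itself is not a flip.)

Dir NW: opp run (3,4) capped by B -> flip
Dir N: first cell '.' (not opp) -> no flip
Dir NE: first cell '.' (not opp) -> no flip
Dir W: opp run (4,4) capped by B -> flip
Dir E: first cell '.' (not opp) -> no flip
Dir SW: first cell '.' (not opp) -> no flip
Dir S: first cell '.' (not opp) -> no flip
Dir SE: first cell '.' (not opp) -> no flip

Answer: (3,4) (4,4)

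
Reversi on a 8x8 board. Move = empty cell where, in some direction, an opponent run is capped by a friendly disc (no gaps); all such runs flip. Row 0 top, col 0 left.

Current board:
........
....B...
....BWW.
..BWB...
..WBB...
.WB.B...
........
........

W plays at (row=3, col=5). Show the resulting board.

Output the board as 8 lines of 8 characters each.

Place W at (3,5); scan 8 dirs for brackets.
Dir NW: opp run (2,4), next='.' -> no flip
Dir N: first cell 'W' (not opp) -> no flip
Dir NE: first cell 'W' (not opp) -> no flip
Dir W: opp run (3,4) capped by W -> flip
Dir E: first cell '.' (not opp) -> no flip
Dir SW: opp run (4,4), next='.' -> no flip
Dir S: first cell '.' (not opp) -> no flip
Dir SE: first cell '.' (not opp) -> no flip
All flips: (3,4)

Answer: ........
....B...
....BWW.
..BWWW..
..WBB...
.WB.B...
........
........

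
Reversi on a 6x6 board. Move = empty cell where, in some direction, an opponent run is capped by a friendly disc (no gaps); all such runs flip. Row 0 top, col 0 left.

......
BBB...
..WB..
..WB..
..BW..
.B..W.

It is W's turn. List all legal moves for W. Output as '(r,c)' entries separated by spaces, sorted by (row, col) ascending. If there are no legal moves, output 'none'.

Answer: (0,0) (0,2) (1,3) (1,4) (2,4) (3,4) (4,1) (4,4) (5,2)

Derivation:
(0,0): flips 1 -> legal
(0,1): no bracket -> illegal
(0,2): flips 1 -> legal
(0,3): no bracket -> illegal
(1,3): flips 2 -> legal
(1,4): flips 1 -> legal
(2,0): no bracket -> illegal
(2,1): no bracket -> illegal
(2,4): flips 1 -> legal
(3,1): no bracket -> illegal
(3,4): flips 1 -> legal
(4,0): no bracket -> illegal
(4,1): flips 1 -> legal
(4,4): flips 1 -> legal
(5,0): no bracket -> illegal
(5,2): flips 1 -> legal
(5,3): no bracket -> illegal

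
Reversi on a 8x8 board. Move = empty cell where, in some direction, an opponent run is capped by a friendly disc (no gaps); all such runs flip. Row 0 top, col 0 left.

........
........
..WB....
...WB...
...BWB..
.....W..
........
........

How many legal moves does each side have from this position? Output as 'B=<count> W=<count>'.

Answer: B=4 W=6

Derivation:
-- B to move --
(1,1): no bracket -> illegal
(1,2): no bracket -> illegal
(1,3): no bracket -> illegal
(2,1): flips 1 -> legal
(2,4): no bracket -> illegal
(3,1): no bracket -> illegal
(3,2): flips 1 -> legal
(3,5): no bracket -> illegal
(4,2): no bracket -> illegal
(4,6): no bracket -> illegal
(5,3): no bracket -> illegal
(5,4): flips 1 -> legal
(5,6): no bracket -> illegal
(6,4): no bracket -> illegal
(6,5): flips 1 -> legal
(6,6): no bracket -> illegal
B mobility = 4
-- W to move --
(1,2): no bracket -> illegal
(1,3): flips 1 -> legal
(1,4): no bracket -> illegal
(2,4): flips 2 -> legal
(2,5): no bracket -> illegal
(3,2): no bracket -> illegal
(3,5): flips 2 -> legal
(3,6): no bracket -> illegal
(4,2): flips 1 -> legal
(4,6): flips 1 -> legal
(5,2): no bracket -> illegal
(5,3): flips 1 -> legal
(5,4): no bracket -> illegal
(5,6): no bracket -> illegal
W mobility = 6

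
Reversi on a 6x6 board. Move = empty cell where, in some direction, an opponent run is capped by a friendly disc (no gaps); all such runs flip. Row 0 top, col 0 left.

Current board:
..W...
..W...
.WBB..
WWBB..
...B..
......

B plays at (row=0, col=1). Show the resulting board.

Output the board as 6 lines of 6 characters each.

Answer: .BW...
..B...
.WBB..
WWBB..
...B..
......

Derivation:
Place B at (0,1); scan 8 dirs for brackets.
Dir NW: edge -> no flip
Dir N: edge -> no flip
Dir NE: edge -> no flip
Dir W: first cell '.' (not opp) -> no flip
Dir E: opp run (0,2), next='.' -> no flip
Dir SW: first cell '.' (not opp) -> no flip
Dir S: first cell '.' (not opp) -> no flip
Dir SE: opp run (1,2) capped by B -> flip
All flips: (1,2)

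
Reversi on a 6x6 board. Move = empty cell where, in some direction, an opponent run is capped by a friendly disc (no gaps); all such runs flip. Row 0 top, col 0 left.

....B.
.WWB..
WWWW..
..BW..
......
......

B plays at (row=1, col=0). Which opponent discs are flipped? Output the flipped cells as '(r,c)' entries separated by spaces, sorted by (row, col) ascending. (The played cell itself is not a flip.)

Dir NW: edge -> no flip
Dir N: first cell '.' (not opp) -> no flip
Dir NE: first cell '.' (not opp) -> no flip
Dir W: edge -> no flip
Dir E: opp run (1,1) (1,2) capped by B -> flip
Dir SW: edge -> no flip
Dir S: opp run (2,0), next='.' -> no flip
Dir SE: opp run (2,1) capped by B -> flip

Answer: (1,1) (1,2) (2,1)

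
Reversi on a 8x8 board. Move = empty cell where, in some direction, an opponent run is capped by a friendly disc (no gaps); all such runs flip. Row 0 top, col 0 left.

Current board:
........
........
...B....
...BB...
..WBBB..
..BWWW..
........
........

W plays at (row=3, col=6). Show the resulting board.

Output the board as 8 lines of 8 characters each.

Answer: ........
........
...B....
...BB.W.
..WBBW..
..BWWW..
........
........

Derivation:
Place W at (3,6); scan 8 dirs for brackets.
Dir NW: first cell '.' (not opp) -> no flip
Dir N: first cell '.' (not opp) -> no flip
Dir NE: first cell '.' (not opp) -> no flip
Dir W: first cell '.' (not opp) -> no flip
Dir E: first cell '.' (not opp) -> no flip
Dir SW: opp run (4,5) capped by W -> flip
Dir S: first cell '.' (not opp) -> no flip
Dir SE: first cell '.' (not opp) -> no flip
All flips: (4,5)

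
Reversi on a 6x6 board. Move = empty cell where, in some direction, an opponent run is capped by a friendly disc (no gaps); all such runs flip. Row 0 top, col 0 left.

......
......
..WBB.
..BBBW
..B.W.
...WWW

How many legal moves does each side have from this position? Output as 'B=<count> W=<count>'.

Answer: B=3 W=5

Derivation:
-- B to move --
(1,1): flips 1 -> legal
(1,2): flips 1 -> legal
(1,3): no bracket -> illegal
(2,1): flips 1 -> legal
(2,5): no bracket -> illegal
(3,1): no bracket -> illegal
(4,3): no bracket -> illegal
(4,5): no bracket -> illegal
(5,2): no bracket -> illegal
B mobility = 3
-- W to move --
(1,2): no bracket -> illegal
(1,3): flips 1 -> legal
(1,4): flips 2 -> legal
(1,5): no bracket -> illegal
(2,1): no bracket -> illegal
(2,5): flips 2 -> legal
(3,1): flips 4 -> legal
(4,1): no bracket -> illegal
(4,3): no bracket -> illegal
(4,5): no bracket -> illegal
(5,1): no bracket -> illegal
(5,2): flips 2 -> legal
W mobility = 5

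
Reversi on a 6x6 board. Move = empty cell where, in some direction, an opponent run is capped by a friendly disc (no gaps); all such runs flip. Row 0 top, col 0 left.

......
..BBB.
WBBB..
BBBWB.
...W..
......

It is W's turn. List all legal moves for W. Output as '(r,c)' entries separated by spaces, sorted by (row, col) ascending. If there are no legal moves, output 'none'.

(0,1): no bracket -> illegal
(0,2): no bracket -> illegal
(0,3): flips 2 -> legal
(0,4): no bracket -> illegal
(0,5): no bracket -> illegal
(1,0): flips 2 -> legal
(1,1): flips 1 -> legal
(1,5): no bracket -> illegal
(2,4): flips 3 -> legal
(2,5): flips 1 -> legal
(3,5): flips 1 -> legal
(4,0): flips 1 -> legal
(4,1): no bracket -> illegal
(4,2): flips 1 -> legal
(4,4): no bracket -> illegal
(4,5): no bracket -> illegal

Answer: (0,3) (1,0) (1,1) (2,4) (2,5) (3,5) (4,0) (4,2)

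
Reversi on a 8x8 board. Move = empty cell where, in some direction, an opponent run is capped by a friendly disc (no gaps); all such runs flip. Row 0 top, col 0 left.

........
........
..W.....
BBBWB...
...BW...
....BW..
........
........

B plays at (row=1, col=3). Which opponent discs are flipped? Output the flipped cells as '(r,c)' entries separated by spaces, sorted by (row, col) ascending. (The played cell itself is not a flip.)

Answer: (2,2)

Derivation:
Dir NW: first cell '.' (not opp) -> no flip
Dir N: first cell '.' (not opp) -> no flip
Dir NE: first cell '.' (not opp) -> no flip
Dir W: first cell '.' (not opp) -> no flip
Dir E: first cell '.' (not opp) -> no flip
Dir SW: opp run (2,2) capped by B -> flip
Dir S: first cell '.' (not opp) -> no flip
Dir SE: first cell '.' (not opp) -> no flip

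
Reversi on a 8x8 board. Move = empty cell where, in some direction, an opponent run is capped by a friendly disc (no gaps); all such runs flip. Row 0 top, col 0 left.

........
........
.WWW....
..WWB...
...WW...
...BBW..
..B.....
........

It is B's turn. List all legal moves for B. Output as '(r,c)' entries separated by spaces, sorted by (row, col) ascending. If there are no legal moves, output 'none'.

Answer: (1,0) (1,2) (1,3) (3,1) (3,5) (5,2) (5,6)

Derivation:
(1,0): flips 3 -> legal
(1,1): no bracket -> illegal
(1,2): flips 1 -> legal
(1,3): flips 3 -> legal
(1,4): no bracket -> illegal
(2,0): no bracket -> illegal
(2,4): no bracket -> illegal
(3,0): no bracket -> illegal
(3,1): flips 2 -> legal
(3,5): flips 1 -> legal
(4,1): no bracket -> illegal
(4,2): no bracket -> illegal
(4,5): no bracket -> illegal
(4,6): no bracket -> illegal
(5,2): flips 1 -> legal
(5,6): flips 1 -> legal
(6,4): no bracket -> illegal
(6,5): no bracket -> illegal
(6,6): no bracket -> illegal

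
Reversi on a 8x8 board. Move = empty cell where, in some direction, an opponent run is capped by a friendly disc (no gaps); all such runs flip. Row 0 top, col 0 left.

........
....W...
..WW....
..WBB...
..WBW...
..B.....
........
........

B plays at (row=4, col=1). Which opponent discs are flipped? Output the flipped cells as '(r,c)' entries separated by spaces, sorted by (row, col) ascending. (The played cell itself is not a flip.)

Dir NW: first cell '.' (not opp) -> no flip
Dir N: first cell '.' (not opp) -> no flip
Dir NE: opp run (3,2) (2,3) (1,4), next='.' -> no flip
Dir W: first cell '.' (not opp) -> no flip
Dir E: opp run (4,2) capped by B -> flip
Dir SW: first cell '.' (not opp) -> no flip
Dir S: first cell '.' (not opp) -> no flip
Dir SE: first cell 'B' (not opp) -> no flip

Answer: (4,2)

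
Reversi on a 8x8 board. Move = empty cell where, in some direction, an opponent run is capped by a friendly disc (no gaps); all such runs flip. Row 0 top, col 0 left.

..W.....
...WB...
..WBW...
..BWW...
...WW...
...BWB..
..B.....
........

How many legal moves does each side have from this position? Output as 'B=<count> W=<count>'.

-- B to move --
(0,1): no bracket -> illegal
(0,3): flips 1 -> legal
(0,4): no bracket -> illegal
(1,1): flips 3 -> legal
(1,2): flips 2 -> legal
(1,5): no bracket -> illegal
(2,1): flips 1 -> legal
(2,5): flips 1 -> legal
(3,1): no bracket -> illegal
(3,5): flips 3 -> legal
(4,2): no bracket -> illegal
(4,5): flips 1 -> legal
(5,2): no bracket -> illegal
(6,3): no bracket -> illegal
(6,4): flips 4 -> legal
(6,5): flips 2 -> legal
B mobility = 9
-- W to move --
(0,3): no bracket -> illegal
(0,4): flips 1 -> legal
(0,5): no bracket -> illegal
(1,2): flips 1 -> legal
(1,5): flips 1 -> legal
(2,1): flips 1 -> legal
(2,5): no bracket -> illegal
(3,1): flips 1 -> legal
(4,1): no bracket -> illegal
(4,2): flips 1 -> legal
(4,5): no bracket -> illegal
(4,6): no bracket -> illegal
(5,1): no bracket -> illegal
(5,2): flips 1 -> legal
(5,6): flips 1 -> legal
(6,1): no bracket -> illegal
(6,3): flips 1 -> legal
(6,4): no bracket -> illegal
(6,5): no bracket -> illegal
(6,6): flips 1 -> legal
(7,1): flips 2 -> legal
(7,2): no bracket -> illegal
(7,3): no bracket -> illegal
W mobility = 11

Answer: B=9 W=11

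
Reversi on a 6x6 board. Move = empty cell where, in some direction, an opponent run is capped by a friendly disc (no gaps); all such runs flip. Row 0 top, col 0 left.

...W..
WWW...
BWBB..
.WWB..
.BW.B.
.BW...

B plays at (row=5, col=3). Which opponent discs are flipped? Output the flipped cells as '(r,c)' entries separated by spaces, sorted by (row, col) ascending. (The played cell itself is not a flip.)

Dir NW: opp run (4,2) (3,1) capped by B -> flip
Dir N: first cell '.' (not opp) -> no flip
Dir NE: first cell 'B' (not opp) -> no flip
Dir W: opp run (5,2) capped by B -> flip
Dir E: first cell '.' (not opp) -> no flip
Dir SW: edge -> no flip
Dir S: edge -> no flip
Dir SE: edge -> no flip

Answer: (3,1) (4,2) (5,2)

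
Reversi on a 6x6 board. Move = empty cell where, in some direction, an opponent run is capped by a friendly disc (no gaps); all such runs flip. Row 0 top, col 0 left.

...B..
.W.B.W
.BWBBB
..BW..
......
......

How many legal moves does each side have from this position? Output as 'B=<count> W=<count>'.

-- B to move --
(0,0): no bracket -> illegal
(0,1): flips 1 -> legal
(0,2): no bracket -> illegal
(0,4): no bracket -> illegal
(0,5): flips 1 -> legal
(1,0): no bracket -> illegal
(1,2): flips 1 -> legal
(1,4): no bracket -> illegal
(2,0): no bracket -> illegal
(3,1): flips 1 -> legal
(3,4): flips 1 -> legal
(4,2): flips 1 -> legal
(4,3): flips 1 -> legal
(4,4): no bracket -> illegal
B mobility = 7
-- W to move --
(0,2): no bracket -> illegal
(0,4): flips 1 -> legal
(1,0): no bracket -> illegal
(1,2): no bracket -> illegal
(1,4): no bracket -> illegal
(2,0): flips 1 -> legal
(3,0): no bracket -> illegal
(3,1): flips 2 -> legal
(3,4): no bracket -> illegal
(3,5): flips 1 -> legal
(4,1): no bracket -> illegal
(4,2): flips 1 -> legal
(4,3): no bracket -> illegal
W mobility = 5

Answer: B=7 W=5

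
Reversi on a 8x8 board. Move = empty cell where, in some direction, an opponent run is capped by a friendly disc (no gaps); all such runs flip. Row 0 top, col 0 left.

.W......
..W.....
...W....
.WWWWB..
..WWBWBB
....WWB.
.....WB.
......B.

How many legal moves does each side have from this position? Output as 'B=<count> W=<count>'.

-- B to move --
(0,0): no bracket -> illegal
(0,2): no bracket -> illegal
(0,3): no bracket -> illegal
(1,0): no bracket -> illegal
(1,1): no bracket -> illegal
(1,3): no bracket -> illegal
(1,4): no bracket -> illegal
(2,0): no bracket -> illegal
(2,1): flips 4 -> legal
(2,2): flips 1 -> legal
(2,4): flips 1 -> legal
(2,5): no bracket -> illegal
(3,0): flips 4 -> legal
(3,6): no bracket -> illegal
(4,0): no bracket -> illegal
(4,1): flips 2 -> legal
(5,1): no bracket -> illegal
(5,2): no bracket -> illegal
(5,3): flips 2 -> legal
(6,3): no bracket -> illegal
(6,4): flips 3 -> legal
(7,4): flips 1 -> legal
(7,5): flips 3 -> legal
B mobility = 9
-- W to move --
(2,4): no bracket -> illegal
(2,5): flips 1 -> legal
(2,6): no bracket -> illegal
(3,6): flips 1 -> legal
(3,7): flips 1 -> legal
(5,3): no bracket -> illegal
(5,7): flips 1 -> legal
(6,7): flips 2 -> legal
(7,5): no bracket -> illegal
(7,7): flips 1 -> legal
W mobility = 6

Answer: B=9 W=6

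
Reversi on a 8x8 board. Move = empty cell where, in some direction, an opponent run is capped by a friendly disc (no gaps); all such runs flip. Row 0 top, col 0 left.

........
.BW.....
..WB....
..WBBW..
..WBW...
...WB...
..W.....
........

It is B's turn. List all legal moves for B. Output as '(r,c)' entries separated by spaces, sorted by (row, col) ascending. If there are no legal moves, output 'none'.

(0,1): flips 1 -> legal
(0,2): no bracket -> illegal
(0,3): no bracket -> illegal
(1,3): flips 1 -> legal
(2,1): flips 2 -> legal
(2,4): no bracket -> illegal
(2,5): no bracket -> illegal
(2,6): no bracket -> illegal
(3,1): flips 1 -> legal
(3,6): flips 1 -> legal
(4,1): flips 2 -> legal
(4,5): flips 1 -> legal
(4,6): no bracket -> illegal
(5,1): flips 1 -> legal
(5,2): flips 1 -> legal
(5,5): flips 1 -> legal
(6,1): no bracket -> illegal
(6,3): flips 1 -> legal
(6,4): no bracket -> illegal
(7,1): no bracket -> illegal
(7,2): no bracket -> illegal
(7,3): no bracket -> illegal

Answer: (0,1) (1,3) (2,1) (3,1) (3,6) (4,1) (4,5) (5,1) (5,2) (5,5) (6,3)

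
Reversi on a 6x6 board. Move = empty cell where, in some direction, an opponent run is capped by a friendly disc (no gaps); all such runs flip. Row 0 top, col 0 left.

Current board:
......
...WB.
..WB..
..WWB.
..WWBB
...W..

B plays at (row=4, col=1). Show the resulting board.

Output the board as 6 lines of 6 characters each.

Place B at (4,1); scan 8 dirs for brackets.
Dir NW: first cell '.' (not opp) -> no flip
Dir N: first cell '.' (not opp) -> no flip
Dir NE: opp run (3,2) capped by B -> flip
Dir W: first cell '.' (not opp) -> no flip
Dir E: opp run (4,2) (4,3) capped by B -> flip
Dir SW: first cell '.' (not opp) -> no flip
Dir S: first cell '.' (not opp) -> no flip
Dir SE: first cell '.' (not opp) -> no flip
All flips: (3,2) (4,2) (4,3)

Answer: ......
...WB.
..WB..
..BWB.
.BBBBB
...W..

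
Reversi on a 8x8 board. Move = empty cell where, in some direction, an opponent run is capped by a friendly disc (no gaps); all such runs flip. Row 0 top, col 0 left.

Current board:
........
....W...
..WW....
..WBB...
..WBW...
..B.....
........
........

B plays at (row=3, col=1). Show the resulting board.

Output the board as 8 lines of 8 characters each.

Answer: ........
....W...
..WW....
.BBBB...
..WBW...
..B.....
........
........

Derivation:
Place B at (3,1); scan 8 dirs for brackets.
Dir NW: first cell '.' (not opp) -> no flip
Dir N: first cell '.' (not opp) -> no flip
Dir NE: opp run (2,2), next='.' -> no flip
Dir W: first cell '.' (not opp) -> no flip
Dir E: opp run (3,2) capped by B -> flip
Dir SW: first cell '.' (not opp) -> no flip
Dir S: first cell '.' (not opp) -> no flip
Dir SE: opp run (4,2), next='.' -> no flip
All flips: (3,2)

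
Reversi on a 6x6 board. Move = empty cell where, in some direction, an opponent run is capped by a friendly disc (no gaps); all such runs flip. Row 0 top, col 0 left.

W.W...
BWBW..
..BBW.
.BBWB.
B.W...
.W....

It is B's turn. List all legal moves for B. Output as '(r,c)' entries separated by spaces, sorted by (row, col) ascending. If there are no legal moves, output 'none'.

(0,1): no bracket -> illegal
(0,3): flips 1 -> legal
(0,4): flips 1 -> legal
(1,4): flips 2 -> legal
(1,5): no bracket -> illegal
(2,0): no bracket -> illegal
(2,1): no bracket -> illegal
(2,5): flips 1 -> legal
(3,5): no bracket -> illegal
(4,1): no bracket -> illegal
(4,3): flips 1 -> legal
(4,4): flips 1 -> legal
(5,0): no bracket -> illegal
(5,2): flips 1 -> legal
(5,3): flips 1 -> legal

Answer: (0,3) (0,4) (1,4) (2,5) (4,3) (4,4) (5,2) (5,3)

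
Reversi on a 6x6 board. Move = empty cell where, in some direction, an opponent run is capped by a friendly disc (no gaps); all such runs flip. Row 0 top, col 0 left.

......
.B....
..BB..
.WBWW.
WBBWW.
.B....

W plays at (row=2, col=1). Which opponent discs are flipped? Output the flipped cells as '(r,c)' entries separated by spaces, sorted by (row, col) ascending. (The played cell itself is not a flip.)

Answer: (3,2)

Derivation:
Dir NW: first cell '.' (not opp) -> no flip
Dir N: opp run (1,1), next='.' -> no flip
Dir NE: first cell '.' (not opp) -> no flip
Dir W: first cell '.' (not opp) -> no flip
Dir E: opp run (2,2) (2,3), next='.' -> no flip
Dir SW: first cell '.' (not opp) -> no flip
Dir S: first cell 'W' (not opp) -> no flip
Dir SE: opp run (3,2) capped by W -> flip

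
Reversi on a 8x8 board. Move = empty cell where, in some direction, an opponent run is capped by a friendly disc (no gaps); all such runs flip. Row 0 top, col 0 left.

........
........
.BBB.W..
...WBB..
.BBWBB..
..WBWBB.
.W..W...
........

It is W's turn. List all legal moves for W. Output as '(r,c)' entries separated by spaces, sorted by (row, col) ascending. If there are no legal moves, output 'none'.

(1,0): no bracket -> illegal
(1,1): flips 1 -> legal
(1,2): no bracket -> illegal
(1,3): flips 1 -> legal
(1,4): no bracket -> illegal
(2,0): no bracket -> illegal
(2,4): flips 2 -> legal
(2,6): no bracket -> illegal
(3,0): flips 1 -> legal
(3,1): flips 2 -> legal
(3,2): flips 1 -> legal
(3,6): flips 3 -> legal
(4,0): flips 2 -> legal
(4,6): flips 3 -> legal
(4,7): no bracket -> illegal
(5,0): no bracket -> illegal
(5,1): flips 1 -> legal
(5,7): flips 2 -> legal
(6,2): no bracket -> illegal
(6,3): flips 1 -> legal
(6,5): flips 3 -> legal
(6,6): flips 2 -> legal
(6,7): no bracket -> illegal

Answer: (1,1) (1,3) (2,4) (3,0) (3,1) (3,2) (3,6) (4,0) (4,6) (5,1) (5,7) (6,3) (6,5) (6,6)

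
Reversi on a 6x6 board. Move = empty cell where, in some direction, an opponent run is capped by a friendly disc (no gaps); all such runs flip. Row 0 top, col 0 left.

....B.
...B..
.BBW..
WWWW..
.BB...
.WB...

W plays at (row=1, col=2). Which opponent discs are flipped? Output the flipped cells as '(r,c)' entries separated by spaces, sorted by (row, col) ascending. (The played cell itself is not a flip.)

Answer: (2,1) (2,2)

Derivation:
Dir NW: first cell '.' (not opp) -> no flip
Dir N: first cell '.' (not opp) -> no flip
Dir NE: first cell '.' (not opp) -> no flip
Dir W: first cell '.' (not opp) -> no flip
Dir E: opp run (1,3), next='.' -> no flip
Dir SW: opp run (2,1) capped by W -> flip
Dir S: opp run (2,2) capped by W -> flip
Dir SE: first cell 'W' (not opp) -> no flip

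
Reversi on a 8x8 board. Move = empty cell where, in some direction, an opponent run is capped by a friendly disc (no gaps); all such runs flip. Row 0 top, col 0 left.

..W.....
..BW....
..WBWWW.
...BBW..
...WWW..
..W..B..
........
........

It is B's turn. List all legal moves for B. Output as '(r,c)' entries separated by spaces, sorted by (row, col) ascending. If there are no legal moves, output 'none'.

Answer: (0,3) (1,1) (1,4) (1,5) (1,6) (2,1) (2,7) (3,2) (3,6) (5,3) (5,4) (5,6) (6,1)

Derivation:
(0,1): no bracket -> illegal
(0,3): flips 1 -> legal
(0,4): no bracket -> illegal
(1,1): flips 1 -> legal
(1,4): flips 2 -> legal
(1,5): flips 4 -> legal
(1,6): flips 1 -> legal
(1,7): no bracket -> illegal
(2,1): flips 1 -> legal
(2,7): flips 3 -> legal
(3,1): no bracket -> illegal
(3,2): flips 1 -> legal
(3,6): flips 1 -> legal
(3,7): no bracket -> illegal
(4,1): no bracket -> illegal
(4,2): no bracket -> illegal
(4,6): no bracket -> illegal
(5,1): no bracket -> illegal
(5,3): flips 1 -> legal
(5,4): flips 1 -> legal
(5,6): flips 1 -> legal
(6,1): flips 2 -> legal
(6,2): no bracket -> illegal
(6,3): no bracket -> illegal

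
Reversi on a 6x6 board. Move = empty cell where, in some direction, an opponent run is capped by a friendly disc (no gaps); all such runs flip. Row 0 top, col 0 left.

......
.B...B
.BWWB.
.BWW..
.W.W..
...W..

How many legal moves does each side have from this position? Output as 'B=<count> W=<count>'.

Answer: B=6 W=7

Derivation:
-- B to move --
(1,2): no bracket -> illegal
(1,3): flips 1 -> legal
(1,4): no bracket -> illegal
(3,0): no bracket -> illegal
(3,4): flips 2 -> legal
(4,0): no bracket -> illegal
(4,2): flips 1 -> legal
(4,4): flips 2 -> legal
(5,0): no bracket -> illegal
(5,1): flips 1 -> legal
(5,2): no bracket -> illegal
(5,4): flips 2 -> legal
B mobility = 6
-- W to move --
(0,0): flips 1 -> legal
(0,1): flips 3 -> legal
(0,2): no bracket -> illegal
(0,4): no bracket -> illegal
(0,5): no bracket -> illegal
(1,0): flips 1 -> legal
(1,2): no bracket -> illegal
(1,3): no bracket -> illegal
(1,4): no bracket -> illegal
(2,0): flips 1 -> legal
(2,5): flips 1 -> legal
(3,0): flips 1 -> legal
(3,4): no bracket -> illegal
(3,5): no bracket -> illegal
(4,0): flips 1 -> legal
(4,2): no bracket -> illegal
W mobility = 7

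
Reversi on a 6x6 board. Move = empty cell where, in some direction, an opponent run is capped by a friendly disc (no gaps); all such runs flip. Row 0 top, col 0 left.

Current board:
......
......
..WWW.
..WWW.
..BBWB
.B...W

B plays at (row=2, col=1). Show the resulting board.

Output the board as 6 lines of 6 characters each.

Place B at (2,1); scan 8 dirs for brackets.
Dir NW: first cell '.' (not opp) -> no flip
Dir N: first cell '.' (not opp) -> no flip
Dir NE: first cell '.' (not opp) -> no flip
Dir W: first cell '.' (not opp) -> no flip
Dir E: opp run (2,2) (2,3) (2,4), next='.' -> no flip
Dir SW: first cell '.' (not opp) -> no flip
Dir S: first cell '.' (not opp) -> no flip
Dir SE: opp run (3,2) capped by B -> flip
All flips: (3,2)

Answer: ......
......
.BWWW.
..BWW.
..BBWB
.B...W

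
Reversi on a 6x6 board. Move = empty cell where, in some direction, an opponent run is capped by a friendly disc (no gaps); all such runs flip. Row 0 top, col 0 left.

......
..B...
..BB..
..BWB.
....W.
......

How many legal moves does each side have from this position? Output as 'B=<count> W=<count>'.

-- B to move --
(2,4): no bracket -> illegal
(3,5): no bracket -> illegal
(4,2): no bracket -> illegal
(4,3): flips 1 -> legal
(4,5): no bracket -> illegal
(5,3): no bracket -> illegal
(5,4): flips 1 -> legal
(5,5): flips 2 -> legal
B mobility = 3
-- W to move --
(0,1): no bracket -> illegal
(0,2): no bracket -> illegal
(0,3): no bracket -> illegal
(1,1): flips 1 -> legal
(1,3): flips 1 -> legal
(1,4): no bracket -> illegal
(2,1): no bracket -> illegal
(2,4): flips 1 -> legal
(2,5): no bracket -> illegal
(3,1): flips 1 -> legal
(3,5): flips 1 -> legal
(4,1): no bracket -> illegal
(4,2): no bracket -> illegal
(4,3): no bracket -> illegal
(4,5): no bracket -> illegal
W mobility = 5

Answer: B=3 W=5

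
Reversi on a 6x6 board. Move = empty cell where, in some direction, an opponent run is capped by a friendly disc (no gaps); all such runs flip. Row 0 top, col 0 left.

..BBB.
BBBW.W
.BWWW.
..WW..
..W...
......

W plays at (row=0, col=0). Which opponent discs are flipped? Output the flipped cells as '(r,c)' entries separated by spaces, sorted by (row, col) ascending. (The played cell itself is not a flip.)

Answer: (1,1)

Derivation:
Dir NW: edge -> no flip
Dir N: edge -> no flip
Dir NE: edge -> no flip
Dir W: edge -> no flip
Dir E: first cell '.' (not opp) -> no flip
Dir SW: edge -> no flip
Dir S: opp run (1,0), next='.' -> no flip
Dir SE: opp run (1,1) capped by W -> flip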